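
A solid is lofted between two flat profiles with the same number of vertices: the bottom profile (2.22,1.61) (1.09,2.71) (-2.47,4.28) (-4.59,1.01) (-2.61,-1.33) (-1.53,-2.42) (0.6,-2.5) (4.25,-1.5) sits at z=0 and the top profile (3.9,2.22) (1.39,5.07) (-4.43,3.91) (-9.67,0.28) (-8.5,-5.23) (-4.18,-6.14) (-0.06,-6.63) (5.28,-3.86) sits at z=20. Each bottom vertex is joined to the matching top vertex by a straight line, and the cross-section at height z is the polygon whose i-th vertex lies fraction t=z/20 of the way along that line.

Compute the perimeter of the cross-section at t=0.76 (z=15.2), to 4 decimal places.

Perimeter at t=0.76: 37.6054

Cross-section at t=0.76: each vertex is (1-t)·p0[i] + t·p1[i].
  v1: (1-0.76)·(2.22,1.61) + 0.76·(3.9,2.22) = (3.4968,2.0736)
  v2: (1-0.76)·(1.09,2.71) + 0.76·(1.39,5.07) = (1.3180,4.5036)
  v3: (1-0.76)·(-2.47,4.28) + 0.76·(-4.43,3.91) = (-3.9596,3.9988)
  v4: (1-0.76)·(-4.59,1.01) + 0.76·(-9.67,0.28) = (-8.4508,0.4552)
  v5: (1-0.76)·(-2.61,-1.33) + 0.76·(-8.5,-5.23) = (-7.0864,-4.2940)
  v6: (1-0.76)·(-1.53,-2.42) + 0.76·(-4.18,-6.14) = (-3.5440,-5.2472)
  v7: (1-0.76)·(0.6,-2.5) + 0.76·(-0.06,-6.63) = (0.0984,-5.6388)
  v8: (1-0.76)·(4.25,-1.5) + 0.76·(5.28,-3.86) = (5.0328,-3.2936)
Perimeter = Σ |v_{i+1} − v_i|:
  edge 1→2: √(-2.1788² + 2.4300²) = 3.2638 (running 3.2638)
  edge 2→3: √(-5.2776² + -0.5048²) = 5.3017 (running 8.5654)
  edge 3→4: √(-4.4912² + -3.5436²) = 5.7208 (running 14.2863)
  edge 4→5: √(1.3644² + -4.7492²) = 4.9413 (running 19.2276)
  edge 5→6: √(3.5424² + -0.9532²) = 3.6684 (running 22.8960)
  edge 6→7: √(3.6424² + -0.3916²) = 3.6634 (running 26.5594)
  edge 7→8: √(4.9344² + 2.3452²) = 5.4634 (running 32.0227)
  edge 8→1: √(-1.5360² + 5.3672²) = 5.5827 (running 37.6054)
Perimeter = 37.6054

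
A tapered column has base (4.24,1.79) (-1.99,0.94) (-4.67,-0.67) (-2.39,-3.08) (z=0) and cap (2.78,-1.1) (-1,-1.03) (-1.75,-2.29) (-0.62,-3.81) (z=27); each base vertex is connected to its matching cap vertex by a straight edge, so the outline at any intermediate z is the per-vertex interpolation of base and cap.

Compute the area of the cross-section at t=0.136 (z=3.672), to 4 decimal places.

Area at t=0.136: 15.6746

Cross-section at t=0.136: each vertex is (1-t)·p0[i] + t·p1[i].
  v1: (1-0.136)·(4.24,1.79) + 0.136·(2.78,-1.1) = (4.0414,1.3970)
  v2: (1-0.136)·(-1.99,0.94) + 0.136·(-1,-1.03) = (-1.8554,0.6721)
  v3: (1-0.136)·(-4.67,-0.67) + 0.136·(-1.75,-2.29) = (-4.2729,-0.8903)
  v4: (1-0.136)·(-2.39,-3.08) + 0.136·(-0.62,-3.81) = (-2.1493,-3.1793)
Shoelace sum Σ(x_i·y_{i+1} − x_{i+1}·y_i):
  i=1: 4.0414·0.6721 − -1.8554·1.3970 = +5.3080 (running +5.3080)
  i=2: -1.8554·-0.8903 − -4.2729·0.6721 = +4.5236 (running +9.8316)
  i=3: -4.2729·-3.1793 − -2.1493·-0.8903 = +11.6711 (running +21.5028)
  i=4: -2.1493·1.3970 − 4.0414·-3.1793 = +9.8464 (running +31.3492)
Area = |Σ|/2 = |31.3492|/2 = 15.6746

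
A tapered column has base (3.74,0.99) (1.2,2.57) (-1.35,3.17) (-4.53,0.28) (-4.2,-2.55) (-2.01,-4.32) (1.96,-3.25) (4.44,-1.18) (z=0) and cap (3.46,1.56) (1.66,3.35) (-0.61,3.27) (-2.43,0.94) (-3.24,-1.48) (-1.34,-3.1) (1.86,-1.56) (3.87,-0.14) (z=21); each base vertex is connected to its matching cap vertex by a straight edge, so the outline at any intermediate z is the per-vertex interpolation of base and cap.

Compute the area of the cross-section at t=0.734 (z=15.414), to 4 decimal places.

Cross-section at t=0.734: each vertex is (1-t)·p0[i] + t·p1[i].
  v1: (1-0.734)·(3.74,0.99) + 0.734·(3.46,1.56) = (3.5345,1.4084)
  v2: (1-0.734)·(1.2,2.57) + 0.734·(1.66,3.35) = (1.5376,3.1425)
  v3: (1-0.734)·(-1.35,3.17) + 0.734·(-0.61,3.27) = (-0.8068,3.2434)
  v4: (1-0.734)·(-4.53,0.28) + 0.734·(-2.43,0.94) = (-2.9886,0.7644)
  v5: (1-0.734)·(-4.2,-2.55) + 0.734·(-3.24,-1.48) = (-3.4954,-1.7646)
  v6: (1-0.734)·(-2.01,-4.32) + 0.734·(-1.34,-3.1) = (-1.5182,-3.4245)
  v7: (1-0.734)·(1.96,-3.25) + 0.734·(1.86,-1.56) = (1.8866,-2.0095)
  v8: (1-0.734)·(4.44,-1.18) + 0.734·(3.87,-0.14) = (4.0216,-0.4166)
Shoelace sum Σ(x_i·y_{i+1} − x_{i+1}·y_i):
  i=1: 3.5345·3.1425 − 1.5376·1.4084 = +8.9416 (running +8.9416)
  i=2: 1.5376·3.2434 − -0.8068·3.1425 = +7.5227 (running +16.4643)
  i=3: -0.8068·0.7644 − -2.9886·3.2434 = +9.0764 (running +25.5407)
  i=4: -2.9886·-1.7646 − -3.4954·0.7644 = +7.9457 (running +33.4865)
  i=5: -3.4954·-3.4245 − -1.5182·-1.7646 = +9.2908 (running +42.7773)
  i=6: -1.5182·-2.0095 − 1.8866·-3.4245 = +9.5116 (running +52.2889)
  i=7: 1.8866·-0.4166 − 4.0216·-2.0095 = +7.2956 (running +59.5845)
  i=8: 4.0216·1.4084 − 3.5345·-0.4166 = +7.1366 (running +66.7211)
Area = |Σ|/2 = |66.7211|/2 = 33.3605

Area at t=0.734: 33.3605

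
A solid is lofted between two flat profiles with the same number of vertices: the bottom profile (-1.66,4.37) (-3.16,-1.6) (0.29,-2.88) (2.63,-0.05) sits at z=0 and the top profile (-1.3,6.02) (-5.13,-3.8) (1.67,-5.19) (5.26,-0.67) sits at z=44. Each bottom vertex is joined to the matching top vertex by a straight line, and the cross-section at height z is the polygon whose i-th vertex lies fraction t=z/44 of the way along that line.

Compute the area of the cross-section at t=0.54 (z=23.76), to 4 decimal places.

Cross-section at t=0.54: each vertex is (1-t)·p0[i] + t·p1[i].
  v1: (1-0.54)·(-1.66,4.37) + 0.54·(-1.3,6.02) = (-1.4656,5.2610)
  v2: (1-0.54)·(-3.16,-1.6) + 0.54·(-5.13,-3.8) = (-4.2238,-2.7880)
  v3: (1-0.54)·(0.29,-2.88) + 0.54·(1.67,-5.19) = (1.0352,-4.1274)
  v4: (1-0.54)·(2.63,-0.05) + 0.54·(5.26,-0.67) = (4.0502,-0.3848)
Shoelace sum Σ(x_i·y_{i+1} − x_{i+1}·y_i):
  i=1: -1.4656·-2.7880 − -4.2238·5.2610 = +26.3075 (running +26.3075)
  i=2: -4.2238·-4.1274 − 1.0352·-2.7880 = +20.3194 (running +46.6270)
  i=3: 1.0352·-0.3848 − 4.0502·-4.1274 = +16.3185 (running +62.9454)
  i=4: 4.0502·5.2610 − -1.4656·-0.3848 = +20.7441 (running +83.6895)
Area = |Σ|/2 = |83.6895|/2 = 41.8448

Area at t=0.54: 41.8448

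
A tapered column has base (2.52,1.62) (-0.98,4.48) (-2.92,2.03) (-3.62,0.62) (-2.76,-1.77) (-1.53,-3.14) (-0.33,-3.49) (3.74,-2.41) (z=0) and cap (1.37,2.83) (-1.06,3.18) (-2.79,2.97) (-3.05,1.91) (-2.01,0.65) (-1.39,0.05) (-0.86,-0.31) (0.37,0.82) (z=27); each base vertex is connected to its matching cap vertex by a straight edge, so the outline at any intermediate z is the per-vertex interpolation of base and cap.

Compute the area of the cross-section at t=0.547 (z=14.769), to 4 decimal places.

Area at t=0.547: 20.1993

Cross-section at t=0.547: each vertex is (1-t)·p0[i] + t·p1[i].
  v1: (1-0.547)·(2.52,1.62) + 0.547·(1.37,2.83) = (1.8910,2.2819)
  v2: (1-0.547)·(-0.98,4.48) + 0.547·(-1.06,3.18) = (-1.0238,3.7689)
  v3: (1-0.547)·(-2.92,2.03) + 0.547·(-2.79,2.97) = (-2.8489,2.5442)
  v4: (1-0.547)·(-3.62,0.62) + 0.547·(-3.05,1.91) = (-3.3082,1.3256)
  v5: (1-0.547)·(-2.76,-1.77) + 0.547·(-2.01,0.65) = (-2.3497,-0.4463)
  v6: (1-0.547)·(-1.53,-3.14) + 0.547·(-1.39,0.05) = (-1.4534,-1.3951)
  v7: (1-0.547)·(-0.33,-3.49) + 0.547·(-0.86,-0.31) = (-0.6199,-1.7505)
  v8: (1-0.547)·(3.74,-2.41) + 0.547·(0.37,0.82) = (1.8966,-0.6432)
Shoelace sum Σ(x_i·y_{i+1} − x_{i+1}·y_i):
  i=1: 1.8910·3.7689 − -1.0238·2.2819 = +9.4629 (running +9.4629)
  i=2: -1.0238·2.5442 − -2.8489·3.7689 = +8.1326 (running +17.5954)
  i=3: -2.8489·1.3256 − -3.3082·2.5442 = +4.6401 (running +22.2355)
  i=4: -3.3082·-0.4463 − -2.3497·1.3256 = +4.5912 (running +26.8268)
  i=5: -2.3497·-1.3951 − -1.4534·-0.4463 = +2.6295 (running +29.4562)
  i=6: -1.4534·-1.7505 − -0.6199·-1.3951 = +1.6795 (running +31.1357)
  i=7: -0.6199·-0.6432 − 1.8966·-1.7505 = +3.7188 (running +34.8545)
  i=8: 1.8966·2.2819 − 1.8910·-0.6432 = +5.5441 (running +40.3986)
Area = |Σ|/2 = |40.3986|/2 = 20.1993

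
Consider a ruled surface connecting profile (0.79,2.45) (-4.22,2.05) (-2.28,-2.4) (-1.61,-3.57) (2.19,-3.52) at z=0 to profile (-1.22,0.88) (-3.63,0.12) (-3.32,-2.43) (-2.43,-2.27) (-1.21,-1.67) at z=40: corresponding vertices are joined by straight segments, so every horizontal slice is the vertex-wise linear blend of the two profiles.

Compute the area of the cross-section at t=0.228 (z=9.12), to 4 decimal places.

Cross-section at t=0.228: each vertex is (1-t)·p0[i] + t·p1[i].
  v1: (1-0.228)·(0.79,2.45) + 0.228·(-1.22,0.88) = (0.3317,2.0920)
  v2: (1-0.228)·(-4.22,2.05) + 0.228·(-3.63,0.12) = (-4.0855,1.6100)
  v3: (1-0.228)·(-2.28,-2.4) + 0.228·(-3.32,-2.43) = (-2.5171,-2.4068)
  v4: (1-0.228)·(-1.61,-3.57) + 0.228·(-2.43,-2.27) = (-1.7970,-3.2736)
  v5: (1-0.228)·(2.19,-3.52) + 0.228·(-1.21,-1.67) = (1.4148,-3.0982)
Shoelace sum Σ(x_i·y_{i+1} − x_{i+1}·y_i):
  i=1: 0.3317·1.6100 − -4.0855·2.0920 = +9.0810 (running +9.0810)
  i=2: -4.0855·-2.4068 − -2.5171·1.6100 = +13.8856 (running +22.9666)
  i=3: -2.5171·-3.2736 − -1.7970·-2.4068 = +3.9150 (running +26.8817)
  i=4: -1.7970·-3.0982 − 1.4148·-3.2736 = +10.1988 (running +37.0805)
  i=5: 1.4148·2.0920 − 0.3317·-3.0982 = +3.9876 (running +41.0680)
Area = |Σ|/2 = |41.0680|/2 = 20.5340

Area at t=0.228: 20.5340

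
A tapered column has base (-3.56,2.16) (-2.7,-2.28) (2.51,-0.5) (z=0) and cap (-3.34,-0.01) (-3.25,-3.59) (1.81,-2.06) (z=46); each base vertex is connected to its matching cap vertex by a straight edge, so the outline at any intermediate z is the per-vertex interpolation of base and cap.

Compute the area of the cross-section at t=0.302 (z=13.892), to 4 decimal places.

Area at t=0.302: 11.3297

Cross-section at t=0.302: each vertex is (1-t)·p0[i] + t·p1[i].
  v1: (1-0.302)·(-3.56,2.16) + 0.302·(-3.34,-0.01) = (-3.4936,1.5047)
  v2: (1-0.302)·(-2.7,-2.28) + 0.302·(-3.25,-3.59) = (-2.8661,-2.6756)
  v3: (1-0.302)·(2.51,-0.5) + 0.302·(1.81,-2.06) = (2.2986,-0.9711)
Shoelace sum Σ(x_i·y_{i+1} − x_{i+1}·y_i):
  i=1: -3.4936·-2.6756 − -2.8661·1.5047 = +13.6599 (running +13.6599)
  i=2: -2.8661·-0.9711 − 2.2986·-2.6756 = +8.9335 (running +22.5935)
  i=3: 2.2986·1.5047 − -3.4936·-0.9711 = +0.0659 (running +22.6594)
Area = |Σ|/2 = |22.6594|/2 = 11.3297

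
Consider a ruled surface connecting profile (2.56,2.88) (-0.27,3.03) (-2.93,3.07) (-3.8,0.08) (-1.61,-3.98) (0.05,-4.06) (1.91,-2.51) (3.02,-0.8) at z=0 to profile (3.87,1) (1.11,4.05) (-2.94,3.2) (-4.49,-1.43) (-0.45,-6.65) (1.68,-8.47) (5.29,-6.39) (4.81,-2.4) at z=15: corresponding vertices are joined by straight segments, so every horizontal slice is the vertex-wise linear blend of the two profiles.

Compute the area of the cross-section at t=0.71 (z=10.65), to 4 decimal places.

Cross-section at t=0.71: each vertex is (1-t)·p0[i] + t·p1[i].
  v1: (1-0.71)·(2.56,2.88) + 0.71·(3.87,1) = (3.4901,1.5452)
  v2: (1-0.71)·(-0.27,3.03) + 0.71·(1.11,4.05) = (0.7098,3.7542)
  v3: (1-0.71)·(-2.93,3.07) + 0.71·(-2.94,3.2) = (-2.9371,3.1623)
  v4: (1-0.71)·(-3.8,0.08) + 0.71·(-4.49,-1.43) = (-4.2899,-0.9921)
  v5: (1-0.71)·(-1.61,-3.98) + 0.71·(-0.45,-6.65) = (-0.7864,-5.8757)
  v6: (1-0.71)·(0.05,-4.06) + 0.71·(1.68,-8.47) = (1.2073,-7.1911)
  v7: (1-0.71)·(1.91,-2.51) + 0.71·(5.29,-6.39) = (4.3098,-5.2648)
  v8: (1-0.71)·(3.02,-0.8) + 0.71·(4.81,-2.4) = (4.2909,-1.9360)
Shoelace sum Σ(x_i·y_{i+1} − x_{i+1}·y_i):
  i=1: 3.4901·3.7542 − 0.7098·1.5452 = +12.0058 (running +12.0058)
  i=2: 0.7098·3.1623 − -2.9371·3.7542 = +13.2711 (running +25.2768)
  i=3: -2.9371·-0.9921 − -4.2899·3.1623 = +16.4798 (running +41.7567)
  i=4: -4.2899·-5.8757 − -0.7864·-0.9921 = +24.4260 (running +66.1826)
  i=5: -0.7864·-7.1911 − 1.2073·-5.8757 = +12.7488 (running +78.9315)
  i=6: 1.2073·-5.2648 − 4.3098·-7.1911 = +24.6360 (running +103.5675)
  i=7: 4.3098·-1.9360 − 4.2909·-5.2648 = +14.2470 (running +117.8144)
  i=8: 4.2909·1.5452 − 3.4901·-1.9360 = +13.3871 (running +131.2016)
Area = |Σ|/2 = |131.2016|/2 = 65.6008

Area at t=0.71: 65.6008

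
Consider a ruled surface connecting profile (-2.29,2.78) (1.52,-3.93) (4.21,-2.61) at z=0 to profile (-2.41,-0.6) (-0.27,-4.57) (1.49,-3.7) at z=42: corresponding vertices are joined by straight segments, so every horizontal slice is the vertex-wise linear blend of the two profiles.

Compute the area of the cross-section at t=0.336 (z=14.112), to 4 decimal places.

Cross-section at t=0.336: each vertex is (1-t)·p0[i] + t·p1[i].
  v1: (1-0.336)·(-2.29,2.78) + 0.336·(-2.41,-0.6) = (-2.3303,1.6443)
  v2: (1-0.336)·(1.52,-3.93) + 0.336·(-0.27,-4.57) = (0.9186,-4.1450)
  v3: (1-0.336)·(4.21,-2.61) + 0.336·(1.49,-3.7) = (3.2961,-2.9762)
Shoelace sum Σ(x_i·y_{i+1} − x_{i+1}·y_i):
  i=1: -2.3303·-4.1450 − 0.9186·1.6443 = +8.1489 (running +8.1489)
  i=2: 0.9186·-2.9762 − 3.2961·-4.1450 = +10.9285 (running +19.0774)
  i=3: 3.2961·1.6443 − -2.3303·-2.9762 = -1.5158 (running +17.5616)
Area = |Σ|/2 = |17.5616|/2 = 8.7808

Area at t=0.336: 8.7808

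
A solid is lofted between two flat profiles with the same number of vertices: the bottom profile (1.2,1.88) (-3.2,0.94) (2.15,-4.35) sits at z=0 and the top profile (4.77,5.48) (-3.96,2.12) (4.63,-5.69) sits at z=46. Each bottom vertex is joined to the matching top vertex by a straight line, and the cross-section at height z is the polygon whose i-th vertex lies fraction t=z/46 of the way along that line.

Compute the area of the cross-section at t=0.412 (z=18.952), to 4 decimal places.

Area at t=0.412: 26.0412

Cross-section at t=0.412: each vertex is (1-t)·p0[i] + t·p1[i].
  v1: (1-0.412)·(1.2,1.88) + 0.412·(4.77,5.48) = (2.6708,3.3632)
  v2: (1-0.412)·(-3.2,0.94) + 0.412·(-3.96,2.12) = (-3.5131,1.4262)
  v3: (1-0.412)·(2.15,-4.35) + 0.412·(4.63,-5.69) = (3.1718,-4.9021)
Shoelace sum Σ(x_i·y_{i+1} − x_{i+1}·y_i):
  i=1: 2.6708·1.4262 − -3.5131·3.3632 = +15.6244 (running +15.6244)
  i=2: -3.5131·-4.9021 − 3.1718·1.4262 = +12.6982 (running +28.3225)
  i=3: 3.1718·3.3632 − 2.6708·-4.9021 = +23.7599 (running +52.0825)
Area = |Σ|/2 = |52.0825|/2 = 26.0412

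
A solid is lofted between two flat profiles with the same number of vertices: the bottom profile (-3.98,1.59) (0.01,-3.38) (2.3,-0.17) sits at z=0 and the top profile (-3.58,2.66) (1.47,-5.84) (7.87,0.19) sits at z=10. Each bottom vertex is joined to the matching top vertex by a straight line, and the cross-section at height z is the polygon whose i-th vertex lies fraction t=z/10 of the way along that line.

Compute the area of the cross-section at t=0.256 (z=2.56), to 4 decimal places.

Area at t=0.256: 18.1931

Cross-section at t=0.256: each vertex is (1-t)·p0[i] + t·p1[i].
  v1: (1-0.256)·(-3.98,1.59) + 0.256·(-3.58,2.66) = (-3.8776,1.8639)
  v2: (1-0.256)·(0.01,-3.38) + 0.256·(1.47,-5.84) = (0.3838,-4.0098)
  v3: (1-0.256)·(2.3,-0.17) + 0.256·(7.87,0.19) = (3.7259,-0.0778)
Shoelace sum Σ(x_i·y_{i+1} − x_{i+1}·y_i):
  i=1: -3.8776·-4.0098 − 0.3838·1.8639 = +14.8329 (running +14.8329)
  i=2: 0.3838·-0.0778 − 3.7259·-4.0098 = +14.9102 (running +29.7431)
  i=3: 3.7259·1.8639 − -3.8776·-0.0778 = +6.6430 (running +36.3861)
Area = |Σ|/2 = |36.3861|/2 = 18.1931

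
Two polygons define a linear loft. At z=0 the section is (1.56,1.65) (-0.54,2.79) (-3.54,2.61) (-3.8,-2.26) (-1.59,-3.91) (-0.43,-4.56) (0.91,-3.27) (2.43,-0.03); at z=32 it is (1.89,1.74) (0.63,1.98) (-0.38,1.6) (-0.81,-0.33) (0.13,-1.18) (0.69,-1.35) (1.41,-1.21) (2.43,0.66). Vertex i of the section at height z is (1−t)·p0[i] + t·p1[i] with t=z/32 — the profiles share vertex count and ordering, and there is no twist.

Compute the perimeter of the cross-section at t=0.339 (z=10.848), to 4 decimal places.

Cross-section at t=0.339: each vertex is (1-t)·p0[i] + t·p1[i].
  v1: (1-0.339)·(1.56,1.65) + 0.339·(1.89,1.74) = (1.6719,1.6805)
  v2: (1-0.339)·(-0.54,2.79) + 0.339·(0.63,1.98) = (-0.1434,2.5154)
  v3: (1-0.339)·(-3.54,2.61) + 0.339·(-0.38,1.6) = (-2.4688,2.2676)
  v4: (1-0.339)·(-3.8,-2.26) + 0.339·(-0.81,-0.33) = (-2.7864,-1.6057)
  v5: (1-0.339)·(-1.59,-3.91) + 0.339·(0.13,-1.18) = (-1.0069,-2.9845)
  v6: (1-0.339)·(-0.43,-4.56) + 0.339·(0.69,-1.35) = (-0.0503,-3.4718)
  v7: (1-0.339)·(0.91,-3.27) + 0.339·(1.41,-1.21) = (1.0795,-2.5717)
  v8: (1-0.339)·(2.43,-0.03) + 0.339·(2.43,0.66) = (2.4300,0.2039)
Perimeter = Σ |v_{i+1} − v_i|:
  edge 1→2: √(-1.8152² + 0.8349²) = 1.9980 (running 1.9980)
  edge 2→3: √(-2.3254² + -0.2478²) = 2.3386 (running 4.3366)
  edge 3→4: √(-0.3176² + -3.8733²) = 3.8863 (running 8.2229)
  edge 4→5: √(1.7795² + -1.3788²) = 2.2511 (running 10.4741)
  edge 5→6: √(0.9566² + -0.4873²) = 1.0736 (running 11.5476)
  edge 6→7: √(1.1298² + 0.9002²) = 1.4446 (running 12.9922)
  edge 7→8: √(1.3505² + 2.7756²) = 3.0867 (running 16.0789)
  edge 8→1: √(-0.7581² + 1.4766²) = 1.6599 (running 17.7387)
Perimeter = 17.7387

Perimeter at t=0.339: 17.7387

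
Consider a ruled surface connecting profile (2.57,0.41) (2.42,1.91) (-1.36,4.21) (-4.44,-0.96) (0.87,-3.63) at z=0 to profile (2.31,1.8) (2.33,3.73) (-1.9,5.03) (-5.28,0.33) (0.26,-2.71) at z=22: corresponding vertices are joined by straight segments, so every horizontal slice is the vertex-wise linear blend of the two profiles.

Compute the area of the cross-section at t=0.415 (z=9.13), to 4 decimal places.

Area at t=0.415: 33.0797

Cross-section at t=0.415: each vertex is (1-t)·p0[i] + t·p1[i].
  v1: (1-0.415)·(2.57,0.41) + 0.415·(2.31,1.8) = (2.4621,0.9869)
  v2: (1-0.415)·(2.42,1.91) + 0.415·(2.33,3.73) = (2.3826,2.6653)
  v3: (1-0.415)·(-1.36,4.21) + 0.415·(-1.9,5.03) = (-1.5841,4.5503)
  v4: (1-0.415)·(-4.44,-0.96) + 0.415·(-5.28,0.33) = (-4.7886,-0.4246)
  v5: (1-0.415)·(0.87,-3.63) + 0.415·(0.26,-2.71) = (0.6169,-3.2482)
Shoelace sum Σ(x_i·y_{i+1} − x_{i+1}·y_i):
  i=1: 2.4621·2.6653 − 2.3826·0.9869 = +4.2109 (running +4.2109)
  i=2: 2.3826·4.5503 − -1.5841·2.6653 = +15.0639 (running +19.2748)
  i=3: -1.5841·-0.4246 − -4.7886·4.5503 = +22.4623 (running +41.7370)
  i=4: -4.7886·-3.2482 − 0.6169·-0.4246 = +15.8163 (running +57.5533)
  i=5: 0.6169·0.9869 − 2.4621·-3.2482 = +8.6061 (running +66.1595)
Area = |Σ|/2 = |66.1595|/2 = 33.0797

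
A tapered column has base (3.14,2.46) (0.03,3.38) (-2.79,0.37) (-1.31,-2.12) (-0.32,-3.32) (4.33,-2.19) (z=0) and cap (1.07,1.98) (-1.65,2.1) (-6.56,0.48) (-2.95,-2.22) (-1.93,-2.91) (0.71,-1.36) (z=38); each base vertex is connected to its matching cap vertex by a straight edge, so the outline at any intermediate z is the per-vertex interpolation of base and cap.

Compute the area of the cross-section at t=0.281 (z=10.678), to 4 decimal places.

Cross-section at t=0.281: each vertex is (1-t)·p0[i] + t·p1[i].
  v1: (1-0.281)·(3.14,2.46) + 0.281·(1.07,1.98) = (2.5583,2.3251)
  v2: (1-0.281)·(0.03,3.38) + 0.281·(-1.65,2.1) = (-0.4421,3.0203)
  v3: (1-0.281)·(-2.79,0.37) + 0.281·(-6.56,0.48) = (-3.8494,0.4009)
  v4: (1-0.281)·(-1.31,-2.12) + 0.281·(-2.95,-2.22) = (-1.7708,-2.1481)
  v5: (1-0.281)·(-0.32,-3.32) + 0.281·(-1.93,-2.91) = (-0.7724,-3.2048)
  v6: (1-0.281)·(4.33,-2.19) + 0.281·(0.71,-1.36) = (3.3128,-1.9568)
Shoelace sum Σ(x_i·y_{i+1} − x_{i+1}·y_i):
  i=1: 2.5583·3.0203 − -0.4421·2.3251 = +8.7549 (running +8.7549)
  i=2: -0.4421·0.4009 − -3.8494·3.0203 = +11.4491 (running +20.2040)
  i=3: -3.8494·-2.1481 − -1.7708·0.4009 = +8.9788 (running +29.1827)
  i=4: -1.7708·-3.2048 − -0.7724·-2.1481 = +4.0160 (running +33.1987)
  i=5: -0.7724·-1.9568 − 3.3128·-3.2048 = +12.1282 (running +45.3269)
  i=6: 3.3128·2.3251 − 2.5583·-1.9568 = +12.7087 (running +58.0356)
Area = |Σ|/2 = |58.0356|/2 = 29.0178

Area at t=0.281: 29.0178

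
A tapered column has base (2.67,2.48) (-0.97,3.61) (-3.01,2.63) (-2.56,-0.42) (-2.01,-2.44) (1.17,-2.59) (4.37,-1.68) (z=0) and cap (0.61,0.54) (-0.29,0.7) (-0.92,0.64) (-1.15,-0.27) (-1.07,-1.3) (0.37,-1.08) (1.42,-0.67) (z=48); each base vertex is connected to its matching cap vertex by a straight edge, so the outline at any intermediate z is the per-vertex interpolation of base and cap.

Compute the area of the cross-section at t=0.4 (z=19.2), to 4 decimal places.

Area at t=0.4: 17.7654

Cross-section at t=0.4: each vertex is (1-t)·p0[i] + t·p1[i].
  v1: (1-0.4)·(2.67,2.48) + 0.4·(0.61,0.54) = (1.8460,1.7040)
  v2: (1-0.4)·(-0.97,3.61) + 0.4·(-0.29,0.7) = (-0.6980,2.4460)
  v3: (1-0.4)·(-3.01,2.63) + 0.4·(-0.92,0.64) = (-2.1740,1.8340)
  v4: (1-0.4)·(-2.56,-0.42) + 0.4·(-1.15,-0.27) = (-1.9960,-0.3600)
  v5: (1-0.4)·(-2.01,-2.44) + 0.4·(-1.07,-1.3) = (-1.6340,-1.9840)
  v6: (1-0.4)·(1.17,-2.59) + 0.4·(0.37,-1.08) = (0.8500,-1.9860)
  v7: (1-0.4)·(4.37,-1.68) + 0.4·(1.42,-0.67) = (3.1900,-1.2760)
Shoelace sum Σ(x_i·y_{i+1} − x_{i+1}·y_i):
  i=1: 1.8460·2.4460 − -0.6980·1.7040 = +5.7047 (running +5.7047)
  i=2: -0.6980·1.8340 − -2.1740·2.4460 = +4.0375 (running +9.7422)
  i=3: -2.1740·-0.3600 − -1.9960·1.8340 = +4.4433 (running +14.1855)
  i=4: -1.9960·-1.9840 − -1.6340·-0.3600 = +3.3718 (running +17.5573)
  i=5: -1.6340·-1.9860 − 0.8500·-1.9840 = +4.9315 (running +22.4888)
  i=6: 0.8500·-1.2760 − 3.1900·-1.9860 = +5.2507 (running +27.7396)
  i=7: 3.1900·1.7040 − 1.8460·-1.2760 = +7.7913 (running +35.5308)
Area = |Σ|/2 = |35.5308|/2 = 17.7654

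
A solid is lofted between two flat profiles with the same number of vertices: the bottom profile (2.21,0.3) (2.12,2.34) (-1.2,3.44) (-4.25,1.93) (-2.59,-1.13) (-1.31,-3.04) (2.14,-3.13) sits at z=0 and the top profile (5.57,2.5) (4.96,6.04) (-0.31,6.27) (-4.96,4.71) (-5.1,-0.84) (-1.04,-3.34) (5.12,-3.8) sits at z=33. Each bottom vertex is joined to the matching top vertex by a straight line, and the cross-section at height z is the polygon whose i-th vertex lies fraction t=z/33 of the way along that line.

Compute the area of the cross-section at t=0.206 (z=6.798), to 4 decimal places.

Cross-section at t=0.206: each vertex is (1-t)·p0[i] + t·p1[i].
  v1: (1-0.206)·(2.21,0.3) + 0.206·(5.57,2.5) = (2.9022,0.7532)
  v2: (1-0.206)·(2.12,2.34) + 0.206·(4.96,6.04) = (2.7050,3.1022)
  v3: (1-0.206)·(-1.2,3.44) + 0.206·(-0.31,6.27) = (-1.0167,4.0230)
  v4: (1-0.206)·(-4.25,1.93) + 0.206·(-4.96,4.71) = (-4.3963,2.5027)
  v5: (1-0.206)·(-2.59,-1.13) + 0.206·(-5.1,-0.84) = (-3.1071,-1.0703)
  v6: (1-0.206)·(-1.31,-3.04) + 0.206·(-1.04,-3.34) = (-1.2544,-3.1018)
  v7: (1-0.206)·(2.14,-3.13) + 0.206·(5.12,-3.8) = (2.7539,-3.2680)
Shoelace sum Σ(x_i·y_{i+1} − x_{i+1}·y_i):
  i=1: 2.9022·3.1022 − 2.7050·0.7532 = +6.9656 (running +6.9656)
  i=2: 2.7050·4.0230 − -1.0167·3.1022 = +14.0362 (running +21.0018)
  i=3: -1.0167·2.5027 − -4.3963·4.0230 = +15.1417 (running +36.1435)
  i=4: -4.3963·-1.0703 − -3.1071·2.5027 = +12.4811 (running +48.6247)
  i=5: -3.1071·-3.1018 − -1.2544·-1.0703 = +8.2950 (running +56.9196)
  i=6: -1.2544·-3.2680 − 2.7539·-3.1018 = +12.6413 (running +69.5609)
  i=7: 2.7539·0.7532 − 2.9022·-3.2680 = +11.5585 (running +81.1195)
Area = |Σ|/2 = |81.1195|/2 = 40.5597

Area at t=0.206: 40.5597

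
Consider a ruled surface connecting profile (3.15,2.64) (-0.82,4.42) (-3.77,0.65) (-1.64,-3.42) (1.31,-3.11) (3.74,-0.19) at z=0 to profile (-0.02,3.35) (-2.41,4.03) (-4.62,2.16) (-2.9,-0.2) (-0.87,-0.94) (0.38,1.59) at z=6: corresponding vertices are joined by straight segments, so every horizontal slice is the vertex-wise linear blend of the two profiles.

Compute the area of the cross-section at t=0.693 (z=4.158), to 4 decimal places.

Cross-section at t=0.693: each vertex is (1-t)·p0[i] + t·p1[i].
  v1: (1-0.693)·(3.15,2.64) + 0.693·(-0.02,3.35) = (0.9532,3.1320)
  v2: (1-0.693)·(-0.82,4.42) + 0.693·(-2.41,4.03) = (-1.9219,4.1497)
  v3: (1-0.693)·(-3.77,0.65) + 0.693·(-4.62,2.16) = (-4.3590,1.6964)
  v4: (1-0.693)·(-1.64,-3.42) + 0.693·(-2.9,-0.2) = (-2.5132,-1.1885)
  v5: (1-0.693)·(1.31,-3.11) + 0.693·(-0.87,-0.94) = (-0.2007,-1.6062)
  v6: (1-0.693)·(3.74,-0.19) + 0.693·(0.38,1.59) = (1.4115,1.0435)
Shoelace sum Σ(x_i·y_{i+1} − x_{i+1}·y_i):
  i=1: 0.9532·4.1497 − -1.9219·3.1320 = +9.9748 (running +9.9748)
  i=2: -1.9219·1.6964 − -4.3590·4.1497 = +14.8286 (running +24.8034)
  i=3: -4.3590·-1.1885 − -2.5132·1.6964 = +9.4443 (running +34.2477)
  i=4: -2.5132·-1.6062 − -0.2007·-1.1885 = +3.7981 (running +38.0458)
  i=5: -0.2007·1.0435 − 1.4115·-1.6062 = +2.0577 (running +40.1035)
  i=6: 1.4115·3.1320 − 0.9532·1.0435 = +3.4262 (running +43.5297)
Area = |Σ|/2 = |43.5297|/2 = 21.7649

Area at t=0.693: 21.7649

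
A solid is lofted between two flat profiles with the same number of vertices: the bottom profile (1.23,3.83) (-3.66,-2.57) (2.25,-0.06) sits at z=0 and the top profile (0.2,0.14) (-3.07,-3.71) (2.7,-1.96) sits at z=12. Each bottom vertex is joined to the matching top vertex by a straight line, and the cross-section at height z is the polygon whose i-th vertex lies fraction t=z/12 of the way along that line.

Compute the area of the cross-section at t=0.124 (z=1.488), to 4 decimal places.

Cross-section at t=0.124: each vertex is (1-t)·p0[i] + t·p1[i].
  v1: (1-0.124)·(1.23,3.83) + 0.124·(0.2,0.14) = (1.1023,3.3724)
  v2: (1-0.124)·(-3.66,-2.57) + 0.124·(-3.07,-3.71) = (-3.5868,-2.7114)
  v3: (1-0.124)·(2.25,-0.06) + 0.124·(2.7,-1.96) = (2.3058,-0.2956)
Shoelace sum Σ(x_i·y_{i+1} − x_{i+1}·y_i):
  i=1: 1.1023·-2.7114 − -3.5868·3.3724 = +9.1077 (running +9.1077)
  i=2: -3.5868·-0.2956 − 2.3058·-2.7114 = +7.3121 (running +16.4198)
  i=3: 2.3058·3.3724 − 1.1023·-0.2956 = +8.1020 (running +24.5219)
Area = |Σ|/2 = |24.5219|/2 = 12.2609

Area at t=0.124: 12.2609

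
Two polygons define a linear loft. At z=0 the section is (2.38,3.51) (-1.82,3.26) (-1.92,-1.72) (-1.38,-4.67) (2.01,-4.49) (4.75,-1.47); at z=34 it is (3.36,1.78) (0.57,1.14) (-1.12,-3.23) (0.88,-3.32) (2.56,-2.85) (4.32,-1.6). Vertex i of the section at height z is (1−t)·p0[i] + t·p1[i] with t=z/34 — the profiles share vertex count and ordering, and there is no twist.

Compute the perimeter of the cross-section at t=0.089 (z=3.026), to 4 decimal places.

Perimeter at t=0.089: 24.2735

Cross-section at t=0.089: each vertex is (1-t)·p0[i] + t·p1[i].
  v1: (1-0.089)·(2.38,3.51) + 0.089·(3.36,1.78) = (2.4672,3.3560)
  v2: (1-0.089)·(-1.82,3.26) + 0.089·(0.57,1.14) = (-1.6073,3.0713)
  v3: (1-0.089)·(-1.92,-1.72) + 0.089·(-1.12,-3.23) = (-1.8488,-1.8544)
  v4: (1-0.089)·(-1.38,-4.67) + 0.089·(0.88,-3.32) = (-1.1789,-4.5498)
  v5: (1-0.089)·(2.01,-4.49) + 0.089·(2.56,-2.85) = (2.0589,-4.3440)
  v6: (1-0.089)·(4.75,-1.47) + 0.089·(4.32,-1.6) = (4.7117,-1.4816)
Perimeter = Σ |v_{i+1} − v_i|:
  edge 1→2: √(-4.0745² + -0.2847²) = 4.0844 (running 4.0844)
  edge 2→3: √(-0.2415² + -4.9257²) = 4.9316 (running 9.0161)
  edge 3→4: √(0.6699² + -2.6955²) = 2.7775 (running 11.7935)
  edge 4→5: √(3.2378² + 0.2058²) = 3.2443 (running 15.0379)
  edge 5→6: √(2.6528² + 2.8625²) = 3.9027 (running 18.9406)
  edge 6→1: √(-2.2445² + 4.8376²) = 5.3329 (running 24.2735)
Perimeter = 24.2735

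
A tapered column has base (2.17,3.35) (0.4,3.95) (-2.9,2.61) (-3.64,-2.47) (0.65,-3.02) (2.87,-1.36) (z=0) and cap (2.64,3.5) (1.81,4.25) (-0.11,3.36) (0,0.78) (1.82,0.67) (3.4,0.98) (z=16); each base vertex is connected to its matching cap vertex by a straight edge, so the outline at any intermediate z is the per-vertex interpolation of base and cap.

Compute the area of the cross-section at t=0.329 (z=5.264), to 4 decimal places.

Area at t=0.329: 24.5953

Cross-section at t=0.329: each vertex is (1-t)·p0[i] + t·p1[i].
  v1: (1-0.329)·(2.17,3.35) + 0.329·(2.64,3.5) = (2.3246,3.3994)
  v2: (1-0.329)·(0.4,3.95) + 0.329·(1.81,4.25) = (0.8639,4.0487)
  v3: (1-0.329)·(-2.9,2.61) + 0.329·(-0.11,3.36) = (-1.9821,2.8567)
  v4: (1-0.329)·(-3.64,-2.47) + 0.329·(0,0.78) = (-2.4424,-1.4008)
  v5: (1-0.329)·(0.65,-3.02) + 0.329·(1.82,0.67) = (1.0349,-1.8060)
  v6: (1-0.329)·(2.87,-1.36) + 0.329·(3.4,0.98) = (3.0444,-0.5901)
Shoelace sum Σ(x_i·y_{i+1} − x_{i+1}·y_i):
  i=1: 2.3246·4.0487 − 0.8639·3.3994 = +6.4751 (running +6.4751)
  i=2: 0.8639·2.8567 − -1.9821·4.0487 = +10.4928 (running +16.9679)
  i=3: -1.9821·-1.4008 − -2.4424·2.8567 = +9.7539 (running +26.7217)
  i=4: -2.4424·-1.8060 − 1.0349·-1.4008 = +5.8607 (running +32.5824)
  i=5: 1.0349·-0.5901 − 3.0444·-1.8060 = +4.8873 (running +37.4698)
  i=6: 3.0444·3.3994 − 2.3246·-0.5901 = +11.7207 (running +49.1905)
Area = |Σ|/2 = |49.1905|/2 = 24.5953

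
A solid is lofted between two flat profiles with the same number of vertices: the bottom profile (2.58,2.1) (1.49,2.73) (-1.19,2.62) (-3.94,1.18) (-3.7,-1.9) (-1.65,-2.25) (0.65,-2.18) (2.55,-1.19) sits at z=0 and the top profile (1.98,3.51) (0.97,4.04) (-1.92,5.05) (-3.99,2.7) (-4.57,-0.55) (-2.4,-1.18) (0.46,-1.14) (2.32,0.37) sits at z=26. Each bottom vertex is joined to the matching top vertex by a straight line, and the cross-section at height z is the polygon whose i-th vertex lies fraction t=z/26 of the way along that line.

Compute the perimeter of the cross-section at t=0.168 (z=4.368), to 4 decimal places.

Cross-section at t=0.168: each vertex is (1-t)·p0[i] + t·p1[i].
  v1: (1-0.168)·(2.58,2.1) + 0.168·(1.98,3.51) = (2.4792,2.3369)
  v2: (1-0.168)·(1.49,2.73) + 0.168·(0.97,4.04) = (1.4026,2.9501)
  v3: (1-0.168)·(-1.19,2.62) + 0.168·(-1.92,5.05) = (-1.3126,3.0282)
  v4: (1-0.168)·(-3.94,1.18) + 0.168·(-3.99,2.7) = (-3.9484,1.4354)
  v5: (1-0.168)·(-3.7,-1.9) + 0.168·(-4.57,-0.55) = (-3.8462,-1.6732)
  v6: (1-0.168)·(-1.65,-2.25) + 0.168·(-2.4,-1.18) = (-1.7760,-2.0702)
  v7: (1-0.168)·(0.65,-2.18) + 0.168·(0.46,-1.14) = (0.6181,-2.0053)
  v8: (1-0.168)·(2.55,-1.19) + 0.168·(2.32,0.37) = (2.5114,-0.9279)
Perimeter = Σ |v_{i+1} − v_i|:
  edge 1→2: √(-1.0766² + 0.6132²) = 1.2389 (running 1.2389)
  edge 2→3: √(-2.7153² + 0.0782²) = 2.7164 (running 3.9554)
  edge 3→4: √(-2.6358² + -1.5929²) = 3.0797 (running 7.0350)
  edge 4→5: √(0.1022² + -3.1086²) = 3.1102 (running 10.1453)
  edge 5→6: √(2.0702² + -0.3970²) = 2.1079 (running 12.2532)
  edge 6→7: √(2.3941² + 0.0650²) = 2.3950 (running 14.6481)
  edge 7→8: √(1.8933² + 1.0774²) = 2.1784 (running 16.8265)
  edge 8→1: √(-0.0322² + 3.2648²) = 3.2650 (running 20.0914)
Perimeter = 20.0914

Perimeter at t=0.168: 20.0914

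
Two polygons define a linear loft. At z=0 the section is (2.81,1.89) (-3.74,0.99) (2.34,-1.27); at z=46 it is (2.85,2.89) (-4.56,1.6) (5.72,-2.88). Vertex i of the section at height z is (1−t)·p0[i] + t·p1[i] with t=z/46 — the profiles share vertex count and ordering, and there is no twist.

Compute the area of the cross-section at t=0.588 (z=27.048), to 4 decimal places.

Area at t=0.588: 17.4056

Cross-section at t=0.588: each vertex is (1-t)·p0[i] + t·p1[i].
  v1: (1-0.588)·(2.81,1.89) + 0.588·(2.85,2.89) = (2.8335,2.4780)
  v2: (1-0.588)·(-3.74,0.99) + 0.588·(-4.56,1.6) = (-4.2222,1.3487)
  v3: (1-0.588)·(2.34,-1.27) + 0.588·(5.72,-2.88) = (4.3274,-2.2167)
Shoelace sum Σ(x_i·y_{i+1} − x_{i+1}·y_i):
  i=1: 2.8335·1.3487 − -4.2222·2.4780 = +14.2840 (running +14.2840)
  i=2: -4.2222·-2.2167 − 4.3274·1.3487 = +3.5228 (running +17.8069)
  i=3: 4.3274·2.4780 − 2.8335·-2.2167 = +17.0044 (running +34.8113)
Area = |Σ|/2 = |34.8113|/2 = 17.4056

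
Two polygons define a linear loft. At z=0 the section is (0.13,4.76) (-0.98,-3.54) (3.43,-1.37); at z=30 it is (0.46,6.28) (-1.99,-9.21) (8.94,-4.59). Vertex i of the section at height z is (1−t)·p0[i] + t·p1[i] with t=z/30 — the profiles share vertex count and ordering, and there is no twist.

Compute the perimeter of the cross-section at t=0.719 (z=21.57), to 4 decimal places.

Cross-section at t=0.719: each vertex is (1-t)·p0[i] + t·p1[i].
  v1: (1-0.719)·(0.13,4.76) + 0.719·(0.46,6.28) = (0.3673,5.8529)
  v2: (1-0.719)·(-0.98,-3.54) + 0.719·(-1.99,-9.21) = (-1.7062,-7.6167)
  v3: (1-0.719)·(3.43,-1.37) + 0.719·(8.94,-4.59) = (7.3917,-3.6852)
Perimeter = Σ |v_{i+1} − v_i|:
  edge 1→2: √(-2.0735² + -13.4696²) = 13.6283 (running 13.6283)
  edge 2→3: √(9.0979² + 3.9316²) = 9.9110 (running 23.5393)
  edge 3→1: √(-7.0244² + 9.5381²) = 11.8456 (running 35.3848)
Perimeter = 35.3848

Perimeter at t=0.719: 35.3848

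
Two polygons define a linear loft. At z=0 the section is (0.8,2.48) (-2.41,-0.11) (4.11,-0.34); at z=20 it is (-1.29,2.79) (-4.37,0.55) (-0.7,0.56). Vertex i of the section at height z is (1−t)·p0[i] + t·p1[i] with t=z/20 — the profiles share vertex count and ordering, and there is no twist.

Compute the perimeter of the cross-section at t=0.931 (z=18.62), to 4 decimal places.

Perimeter at t=0.931: 10.0967

Cross-section at t=0.931: each vertex is (1-t)·p0[i] + t·p1[i].
  v1: (1-0.931)·(0.8,2.48) + 0.931·(-1.29,2.79) = (-1.1458,2.7686)
  v2: (1-0.931)·(-2.41,-0.11) + 0.931·(-4.37,0.55) = (-4.2348,0.5045)
  v3: (1-0.931)·(4.11,-0.34) + 0.931·(-0.7,0.56) = (-0.3681,0.4979)
Perimeter = Σ |v_{i+1} − v_i|:
  edge 1→2: √(-3.0890² + -2.2641²) = 3.8299 (running 3.8299)
  edge 2→3: √(3.8667² + -0.0066²) = 3.8667 (running 7.6966)
  edge 3→1: √(-0.7777² + 2.2707²) = 2.4002 (running 10.0967)
Perimeter = 10.0967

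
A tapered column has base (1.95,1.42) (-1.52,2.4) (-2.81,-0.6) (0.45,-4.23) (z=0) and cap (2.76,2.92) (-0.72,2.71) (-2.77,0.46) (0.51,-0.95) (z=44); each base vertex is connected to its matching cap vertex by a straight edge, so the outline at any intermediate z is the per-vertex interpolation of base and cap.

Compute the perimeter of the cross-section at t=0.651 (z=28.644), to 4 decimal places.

Cross-section at t=0.651: each vertex is (1-t)·p0[i] + t·p1[i].
  v1: (1-0.651)·(1.95,1.42) + 0.651·(2.76,2.92) = (2.4773,2.3965)
  v2: (1-0.651)·(-1.52,2.4) + 0.651·(-0.72,2.71) = (-0.9992,2.6018)
  v3: (1-0.651)·(-2.81,-0.6) + 0.651·(-2.77,0.46) = (-2.7840,0.0901)
  v4: (1-0.651)·(0.45,-4.23) + 0.651·(0.51,-0.95) = (0.4891,-2.0947)
Perimeter = Σ |v_{i+1} − v_i|:
  edge 1→2: √(-3.4765² + 0.2053²) = 3.4826 (running 3.4826)
  edge 2→3: √(-1.7848² + -2.5118²) = 3.0813 (running 6.5638)
  edge 3→4: √(3.2730² + -2.1848²) = 3.9352 (running 10.4991)
  edge 4→1: √(1.9883² + 4.4912²) = 4.9116 (running 15.4107)
Perimeter = 15.4107

Perimeter at t=0.651: 15.4107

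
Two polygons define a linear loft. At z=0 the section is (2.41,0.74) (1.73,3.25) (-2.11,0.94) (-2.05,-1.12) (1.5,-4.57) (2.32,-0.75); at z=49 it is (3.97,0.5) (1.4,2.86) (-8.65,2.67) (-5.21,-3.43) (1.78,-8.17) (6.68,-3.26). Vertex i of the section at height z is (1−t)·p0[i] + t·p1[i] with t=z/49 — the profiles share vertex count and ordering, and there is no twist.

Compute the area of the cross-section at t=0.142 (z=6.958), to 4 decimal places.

Area at t=0.142: 29.7137

Cross-section at t=0.142: each vertex is (1-t)·p0[i] + t·p1[i].
  v1: (1-0.142)·(2.41,0.74) + 0.142·(3.97,0.5) = (2.6315,0.7059)
  v2: (1-0.142)·(1.73,3.25) + 0.142·(1.4,2.86) = (1.6831,3.1946)
  v3: (1-0.142)·(-2.11,0.94) + 0.142·(-8.65,2.67) = (-3.0387,1.1857)
  v4: (1-0.142)·(-2.05,-1.12) + 0.142·(-5.21,-3.43) = (-2.4987,-1.4480)
  v5: (1-0.142)·(1.5,-4.57) + 0.142·(1.78,-8.17) = (1.5398,-5.0812)
  v6: (1-0.142)·(2.32,-0.75) + 0.142·(6.68,-3.26) = (2.9391,-1.1064)
Shoelace sum Σ(x_i·y_{i+1} − x_{i+1}·y_i):
  i=1: 2.6315·3.1946 − 1.6831·0.7059 = +7.2185 (running +7.2185)
  i=2: 1.6831·1.1857 − -3.0387·3.1946 = +11.7031 (running +18.9216)
  i=3: -3.0387·-1.4480 − -2.4987·1.1857 = +7.3627 (running +26.2843)
  i=4: -2.4987·-5.0812 − 1.5398·-1.4480 = +14.9261 (running +41.2104)
  i=5: 1.5398·-1.1064 − 2.9391·-5.0812 = +13.2306 (running +54.4410)
  i=6: 2.9391·0.7059 − 2.6315·-1.1064 = +4.9863 (running +59.4274)
Area = |Σ|/2 = |59.4274|/2 = 29.7137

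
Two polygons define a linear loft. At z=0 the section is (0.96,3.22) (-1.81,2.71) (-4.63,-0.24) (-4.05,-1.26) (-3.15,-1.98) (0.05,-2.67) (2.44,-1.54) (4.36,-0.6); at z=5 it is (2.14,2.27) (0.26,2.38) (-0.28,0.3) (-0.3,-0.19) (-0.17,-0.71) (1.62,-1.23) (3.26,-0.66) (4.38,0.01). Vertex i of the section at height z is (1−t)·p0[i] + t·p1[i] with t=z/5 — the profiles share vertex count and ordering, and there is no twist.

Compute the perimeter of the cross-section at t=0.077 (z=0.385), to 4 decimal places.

Perimeter at t=0.077: 21.6409

Cross-section at t=0.077: each vertex is (1-t)·p0[i] + t·p1[i].
  v1: (1-0.077)·(0.96,3.22) + 0.077·(2.14,2.27) = (1.0509,3.1469)
  v2: (1-0.077)·(-1.81,2.71) + 0.077·(0.26,2.38) = (-1.6506,2.6846)
  v3: (1-0.077)·(-4.63,-0.24) + 0.077·(-0.28,0.3) = (-4.2950,-0.1984)
  v4: (1-0.077)·(-4.05,-1.26) + 0.077·(-0.3,-0.19) = (-3.7612,-1.1776)
  v5: (1-0.077)·(-3.15,-1.98) + 0.077·(-0.17,-0.71) = (-2.9205,-1.8822)
  v6: (1-0.077)·(0.05,-2.67) + 0.077·(1.62,-1.23) = (0.1709,-2.5591)
  v7: (1-0.077)·(2.44,-1.54) + 0.077·(3.26,-0.66) = (2.5031,-1.4722)
  v8: (1-0.077)·(4.36,-0.6) + 0.077·(4.38,0.01) = (4.3615,-0.5530)
Perimeter = Σ |v_{i+1} − v_i|:
  edge 1→2: √(-2.7015² + -0.4623²) = 2.7407 (running 2.7407)
  edge 2→3: √(-2.6444² + -2.8830²) = 3.9121 (running 6.6529)
  edge 3→4: √(0.5338² + -0.9792²) = 1.1152 (running 7.7681)
  edge 4→5: √(0.8407² + -0.7046²) = 1.0969 (running 8.8650)
  edge 5→6: √(3.0914² + -0.6769²) = 3.1647 (running 12.0297)
  edge 6→7: √(2.3323² + 1.0869²) = 2.5731 (running 14.6028)
  edge 7→8: √(1.8584² + 0.9192²) = 2.0733 (running 16.6761)
  edge 8→1: √(-3.3107² + 3.6999²) = 4.9648 (running 21.6409)
Perimeter = 21.6409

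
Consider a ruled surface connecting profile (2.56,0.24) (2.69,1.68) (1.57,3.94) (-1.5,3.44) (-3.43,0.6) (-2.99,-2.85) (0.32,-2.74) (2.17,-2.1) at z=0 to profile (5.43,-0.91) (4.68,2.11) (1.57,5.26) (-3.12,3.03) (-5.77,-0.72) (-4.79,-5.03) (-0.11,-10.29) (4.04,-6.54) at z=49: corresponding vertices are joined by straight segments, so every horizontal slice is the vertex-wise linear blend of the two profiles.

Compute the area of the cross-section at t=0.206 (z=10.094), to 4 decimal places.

Area at t=0.206: 45.1770

Cross-section at t=0.206: each vertex is (1-t)·p0[i] + t·p1[i].
  v1: (1-0.206)·(2.56,0.24) + 0.206·(5.43,-0.91) = (3.1512,0.0031)
  v2: (1-0.206)·(2.69,1.68) + 0.206·(4.68,2.11) = (3.0999,1.7686)
  v3: (1-0.206)·(1.57,3.94) + 0.206·(1.57,5.26) = (1.5700,4.2119)
  v4: (1-0.206)·(-1.5,3.44) + 0.206·(-3.12,3.03) = (-1.8337,3.3555)
  v5: (1-0.206)·(-3.43,0.6) + 0.206·(-5.77,-0.72) = (-3.9120,0.3281)
  v6: (1-0.206)·(-2.99,-2.85) + 0.206·(-4.79,-5.03) = (-3.3608,-3.2991)
  v7: (1-0.206)·(0.32,-2.74) + 0.206·(-0.11,-10.29) = (0.2314,-4.2953)
  v8: (1-0.206)·(2.17,-2.1) + 0.206·(4.04,-6.54) = (2.5552,-3.0146)
Shoelace sum Σ(x_i·y_{i+1} − x_{i+1}·y_i):
  i=1: 3.1512·1.7686 − 3.0999·0.0031 = +5.5636 (running +5.5636)
  i=2: 3.0999·4.2119 − 1.5700·1.7686 = +10.2800 (running +15.8436)
  i=3: 1.5700·3.3555 − -1.8337·4.2119 = +12.9917 (running +28.8353)
  i=4: -1.8337·0.3281 − -3.9120·3.3555 = +12.5254 (running +41.3607)
  i=5: -3.9120·-3.2991 − -3.3608·0.3281 = +14.0087 (running +55.3694)
  i=6: -3.3608·-4.2953 − 0.2314·-3.2991 = +15.1991 (running +70.5685)
  i=7: 0.2314·-3.0146 − 2.5552·-4.2953 = +10.2778 (running +80.8463)
  i=8: 2.5552·0.0031 − 3.1512·-3.0146 = +9.5077 (running +90.3540)
Area = |Σ|/2 = |90.3540|/2 = 45.1770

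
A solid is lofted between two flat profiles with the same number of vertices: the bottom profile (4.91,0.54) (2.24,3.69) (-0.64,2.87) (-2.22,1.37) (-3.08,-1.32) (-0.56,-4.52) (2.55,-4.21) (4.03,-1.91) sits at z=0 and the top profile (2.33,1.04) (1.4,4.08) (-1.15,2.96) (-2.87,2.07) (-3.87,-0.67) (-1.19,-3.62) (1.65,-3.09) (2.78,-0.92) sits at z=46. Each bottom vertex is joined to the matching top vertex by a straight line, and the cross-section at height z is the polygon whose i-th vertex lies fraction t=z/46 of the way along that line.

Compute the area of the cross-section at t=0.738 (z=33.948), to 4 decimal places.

Area at t=0.738: 36.5677

Cross-section at t=0.738: each vertex is (1-t)·p0[i] + t·p1[i].
  v1: (1-0.738)·(4.91,0.54) + 0.738·(2.33,1.04) = (3.0060,0.9090)
  v2: (1-0.738)·(2.24,3.69) + 0.738·(1.4,4.08) = (1.6201,3.9778)
  v3: (1-0.738)·(-0.64,2.87) + 0.738·(-1.15,2.96) = (-1.0164,2.9364)
  v4: (1-0.738)·(-2.22,1.37) + 0.738·(-2.87,2.07) = (-2.6997,1.8866)
  v5: (1-0.738)·(-3.08,-1.32) + 0.738·(-3.87,-0.67) = (-3.6630,-0.8403)
  v6: (1-0.738)·(-0.56,-4.52) + 0.738·(-1.19,-3.62) = (-1.0249,-3.8558)
  v7: (1-0.738)·(2.55,-4.21) + 0.738·(1.65,-3.09) = (1.8858,-3.3834)
  v8: (1-0.738)·(4.03,-1.91) + 0.738·(2.78,-0.92) = (3.1075,-1.1794)
Shoelace sum Σ(x_i·y_{i+1} − x_{i+1}·y_i):
  i=1: 3.0060·3.9778 − 1.6201·0.9090 = +10.4845 (running +10.4845)
  i=2: 1.6201·2.9364 − -1.0164·3.9778 = +8.8002 (running +19.2847)
  i=3: -1.0164·1.8866 − -2.6997·2.9364 = +6.0100 (running +25.2947)
  i=4: -2.6997·-0.8403 − -3.6630·1.8866 = +9.1792 (running +34.4739)
  i=5: -3.6630·-3.8558 − -1.0249·-0.8403 = +13.2626 (running +47.7365)
  i=6: -1.0249·-3.3834 − 1.8858·-3.8558 = +10.7391 (running +58.4756)
  i=7: 1.8858·-1.1794 − 3.1075·-3.3834 = +8.2900 (running +66.7656)
  i=8: 3.1075·0.9090 − 3.0060·-1.1794 = +6.3699 (running +73.1354)
Area = |Σ|/2 = |73.1354|/2 = 36.5677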